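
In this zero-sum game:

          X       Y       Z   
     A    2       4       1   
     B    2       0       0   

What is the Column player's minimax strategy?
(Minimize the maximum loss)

Column should play Z, value = 1

Work:
Column player minimizes Row's maximum payoff:
Column X: max payoff to Row = 2
Column Y: max payoff to Row = 4
Column Z: max payoff to Row = 1
Minimum is 1, achieved by column Z.
Minimax strategy: Z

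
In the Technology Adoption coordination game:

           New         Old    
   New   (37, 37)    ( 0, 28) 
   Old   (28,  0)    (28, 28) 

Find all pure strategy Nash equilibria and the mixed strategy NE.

Pure NE: (New, New) and (Old, Old); Mixed NE: p = 0.7568, q = 0.7568

Work:
Check pure NE:
(New, New): (37, 37) - no unilateral deviation beneficial
(Old, Old): (28, 28) - no unilateral deviation beneficial
Mixed NE: P1 plays New with p = 0.7568, P2 plays New with q = 0.7568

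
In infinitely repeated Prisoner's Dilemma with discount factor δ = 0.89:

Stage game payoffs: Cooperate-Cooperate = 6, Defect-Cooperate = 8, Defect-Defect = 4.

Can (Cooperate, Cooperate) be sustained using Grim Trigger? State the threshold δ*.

δ* = 0.5; since δ = 0.89 ≥ 0.5, cooperation can be sustained

Work:
For Grim Trigger:
Cooperate forever: 6/(1-δ)
Defect then punished: 8 + 4·δ/(1-δ)
Need: 6/(1-δ) ≥ 8 + 4·δ/(1-δ)
Solving: δ ≥ (T-R)/(T-P) = (8-6)/(8-4) = 0.5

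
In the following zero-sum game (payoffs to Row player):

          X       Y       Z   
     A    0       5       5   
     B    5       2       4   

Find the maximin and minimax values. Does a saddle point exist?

Maximin = 2, Minimax = 5, Saddle: False

Work:
Row minimums: [0, 2] → maximin = 2
Column maximums: [5, 5, 5] → minimax = 5
No saddle point (maximin ≠ minimax). Mixed strategy needed.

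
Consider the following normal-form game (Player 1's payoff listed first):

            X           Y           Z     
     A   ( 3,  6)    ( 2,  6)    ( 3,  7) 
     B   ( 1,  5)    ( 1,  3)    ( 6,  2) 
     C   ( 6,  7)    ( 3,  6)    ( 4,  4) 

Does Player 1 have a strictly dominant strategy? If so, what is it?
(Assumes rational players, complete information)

No strictly dominant strategy exists for Player 1

Work:
A strategy strictly dominates another if it gives a strictly higher payoff against every opponent action. Compare each pair of P1's strategies column-by-column:
  A vs B: [3 vs 1, 2 vs 1, 3 vs 6] → A does not strictly dominate B (column Z: 3 ≤ 6)
  A vs C: [3 vs 6, 2 vs 3, 3 vs 4] → A does not strictly dominate C (column X: 3 ≤ 6)
  B vs A: [1 vs 3, 1 vs 2, 6 vs 3] → B does not strictly dominate A (column X: 1 ≤ 3)
  B vs C: [1 vs 6, 1 vs 3, 6 vs 4] → B does not strictly dominate C (column X: 1 ≤ 6)
  C vs A: [6 vs 3, 3 vs 2, 4 vs 3] → C strictly dominates A
  C vs B: [6 vs 1, 3 vs 1, 4 vs 6] → C does not strictly dominate B (column Z: 4 ≤ 6)
No single strategy strictly dominates all others → no strictly dominant strategy.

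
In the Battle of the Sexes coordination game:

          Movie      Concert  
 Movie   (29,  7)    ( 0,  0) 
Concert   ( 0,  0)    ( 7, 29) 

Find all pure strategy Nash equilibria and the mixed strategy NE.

Pure NE: (Movie, Movie) and (Concert, Concert); Mixed NE: p = 0.8056, q = 0.1944

Work:
Check pure NE:
(Movie, Movie): (29, 7) - no unilateral deviation beneficial
(Concert, Concert): (7, 29) - no unilateral deviation beneficial
Mixed NE: P1 plays Movie with p = 0.8056, P2 plays Movie with q = 0.1944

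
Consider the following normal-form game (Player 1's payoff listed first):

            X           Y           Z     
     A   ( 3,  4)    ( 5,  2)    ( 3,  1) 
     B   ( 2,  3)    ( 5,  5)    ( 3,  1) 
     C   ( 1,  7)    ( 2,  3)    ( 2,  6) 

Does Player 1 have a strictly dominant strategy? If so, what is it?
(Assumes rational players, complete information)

No strictly dominant strategy exists for Player 1

Work:
A strategy strictly dominates another if it gives a strictly higher payoff against every opponent action. Compare each pair of P1's strategies column-by-column:
  A vs B: [3 vs 2, 5 vs 5, 3 vs 3] → A does not strictly dominate B (column Y: 5 ≤ 5)
  A vs C: [3 vs 1, 5 vs 2, 3 vs 2] → A strictly dominates C
  B vs A: [2 vs 3, 5 vs 5, 3 vs 3] → B does not strictly dominate A (column X: 2 ≤ 3)
  B vs C: [2 vs 1, 5 vs 2, 3 vs 2] → B strictly dominates C
  C vs A: [1 vs 3, 2 vs 5, 2 vs 3] → C does not strictly dominate A (column X: 1 ≤ 3)
  C vs B: [1 vs 2, 2 vs 5, 2 vs 3] → C does not strictly dominate B (column X: 1 ≤ 2)
No single strategy strictly dominates all others → no strictly dominant strategy.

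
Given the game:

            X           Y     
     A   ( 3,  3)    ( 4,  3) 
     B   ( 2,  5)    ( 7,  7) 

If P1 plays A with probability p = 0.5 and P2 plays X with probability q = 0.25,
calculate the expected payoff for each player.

E[P1] = 4.75, E[P2] = 4.75

Work:
E[P1] = p·q·π₁(A,X) + p·(1-q)·π₁(A,Y) + (1-p)·q·π₁(B,X) + (1-p)·(1-q)·π₁(B,Y)
= 0.5·0.25·3 + 0.5·0.75·4 + 0.5·0.25·2 + 0.5·0.75·7
= 4.75

E[P2] = 4.75 (similar calculation)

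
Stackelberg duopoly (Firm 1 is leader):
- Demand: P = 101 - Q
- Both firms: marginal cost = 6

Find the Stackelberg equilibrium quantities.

q₁* (leader) = 47.5, q₂* (follower) = 23.75

Work:
Follower's reaction: q₂ = (a - c - q₁)/2
Leader substitutes: π₁ = q₁·(a - q₁ - (a-c-q₁)/2 - c)
FOC: q₁* = (101 - 6)/2 = 47.50
Then: q₂* = (101 - 6 - 47.5)/2 = 23.75
Leader has first-mover advantage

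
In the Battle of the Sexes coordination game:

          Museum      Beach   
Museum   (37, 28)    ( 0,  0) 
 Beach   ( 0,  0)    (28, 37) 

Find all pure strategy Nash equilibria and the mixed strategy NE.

Pure NE: (Museum, Museum) and (Beach, Beach); Mixed NE: p = 0.5692, q = 0.4308

Work:
Check pure NE:
(Museum, Museum): (37, 28) - no unilateral deviation beneficial
(Beach, Beach): (28, 37) - no unilateral deviation beneficial
Mixed NE: P1 plays Museum with p = 0.5692, P2 plays Museum with q = 0.4308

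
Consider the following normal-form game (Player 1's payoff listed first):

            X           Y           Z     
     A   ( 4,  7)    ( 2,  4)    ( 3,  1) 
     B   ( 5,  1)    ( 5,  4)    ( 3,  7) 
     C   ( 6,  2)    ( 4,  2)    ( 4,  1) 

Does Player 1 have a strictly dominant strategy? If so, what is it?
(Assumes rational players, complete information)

No strictly dominant strategy exists for Player 1

Work:
A strategy strictly dominates another if it gives a strictly higher payoff against every opponent action. Compare each pair of P1's strategies column-by-column:
  A vs B: [4 vs 5, 2 vs 5, 3 vs 3] → A does not strictly dominate B (column X: 4 ≤ 5)
  A vs C: [4 vs 6, 2 vs 4, 3 vs 4] → A does not strictly dominate C (column X: 4 ≤ 6)
  B vs A: [5 vs 4, 5 vs 2, 3 vs 3] → B does not strictly dominate A (column Z: 3 ≤ 3)
  B vs C: [5 vs 6, 5 vs 4, 3 vs 4] → B does not strictly dominate C (column X: 5 ≤ 6)
  C vs A: [6 vs 4, 4 vs 2, 4 vs 3] → C strictly dominates A
  C vs B: [6 vs 5, 4 vs 5, 4 vs 3] → C does not strictly dominate B (column Y: 4 ≤ 5)
No single strategy strictly dominates all others → no strictly dominant strategy.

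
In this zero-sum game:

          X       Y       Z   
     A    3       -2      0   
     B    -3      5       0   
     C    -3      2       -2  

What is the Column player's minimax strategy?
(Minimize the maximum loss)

Column should play Z, value = 0

Work:
Column player minimizes Row's maximum payoff:
Column X: max payoff to Row = 3
Column Y: max payoff to Row = 5
Column Z: max payoff to Row = 0
Minimum is 0, achieved by column Z.
Minimax strategy: Z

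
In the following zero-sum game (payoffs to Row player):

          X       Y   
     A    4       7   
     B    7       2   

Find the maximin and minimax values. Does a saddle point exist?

Maximin = 4, Minimax = 7, Saddle: False

Work:
Row minimums: [4, 2] → maximin = 4
Column maximums: [7, 7] → minimax = 7
No saddle point (maximin ≠ minimax). Mixed strategy needed.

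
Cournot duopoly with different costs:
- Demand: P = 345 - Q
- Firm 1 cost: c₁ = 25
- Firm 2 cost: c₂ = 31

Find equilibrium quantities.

q₁* = 108.67, q₂* = 102.67

Work:
Reaction: q₁ = (345 - 25 - q₂)/2
Reaction: q₂ = (345 - 31 - q₁)/2
Solve simultaneously:
q₁* = (345 - 2×25 + 31)/3 = 108.67
q₂* = (345 - 2×31 + 25)/3 = 102.67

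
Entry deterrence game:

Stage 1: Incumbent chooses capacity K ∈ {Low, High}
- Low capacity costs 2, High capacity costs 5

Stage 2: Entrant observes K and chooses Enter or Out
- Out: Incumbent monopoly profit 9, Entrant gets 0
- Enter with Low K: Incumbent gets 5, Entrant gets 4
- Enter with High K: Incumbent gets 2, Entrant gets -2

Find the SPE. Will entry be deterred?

SPE: (High, Enter|Low, Out|High); Entry deterred. Incumbent net profit = 4

Work:
After Low K: Entrant enters (4 > 0)
After High K: Entrant stays out (-2 < 0)
Incumbent: Low → 5−2=3, High → 9−5=4
Incumbent chooses High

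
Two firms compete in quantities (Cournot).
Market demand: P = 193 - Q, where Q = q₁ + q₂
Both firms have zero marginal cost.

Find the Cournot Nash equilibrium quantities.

q₁* = q₂* = 64.33; P* = 64.33

Work:
Profit: π_i = P·q_i = (a - q_i - q_j)·q_i
FOC: ∂π_i/∂q_i = a - 2q_i - q_j = 0
Reaction function: q_i = (193 - q_j)/2
Symmetry: q* = 193/3 = 64.33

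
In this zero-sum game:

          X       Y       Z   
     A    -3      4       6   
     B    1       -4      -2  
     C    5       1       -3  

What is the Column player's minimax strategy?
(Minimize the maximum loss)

Column should play Y, value = 4

Work:
Column player minimizes Row's maximum payoff:
Column X: max payoff to Row = 5
Column Y: max payoff to Row = 4
Column Z: max payoff to Row = 6
Minimum is 4, achieved by column Y.
Minimax strategy: Y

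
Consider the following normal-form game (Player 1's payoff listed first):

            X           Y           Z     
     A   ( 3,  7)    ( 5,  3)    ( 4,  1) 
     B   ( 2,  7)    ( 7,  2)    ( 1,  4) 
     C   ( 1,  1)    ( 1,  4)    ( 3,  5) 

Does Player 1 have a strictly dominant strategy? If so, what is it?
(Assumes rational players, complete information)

No strictly dominant strategy exists for Player 1

Work:
A strategy strictly dominates another if it gives a strictly higher payoff against every opponent action. Compare each pair of P1's strategies column-by-column:
  A vs B: [3 vs 2, 5 vs 7, 4 vs 1] → A does not strictly dominate B (column Y: 5 ≤ 7)
  A vs C: [3 vs 1, 5 vs 1, 4 vs 3] → A strictly dominates C
  B vs A: [2 vs 3, 7 vs 5, 1 vs 4] → B does not strictly dominate A (column X: 2 ≤ 3)
  B vs C: [2 vs 1, 7 vs 1, 1 vs 3] → B does not strictly dominate C (column Z: 1 ≤ 3)
  C vs A: [1 vs 3, 1 vs 5, 3 vs 4] → C does not strictly dominate A (column X: 1 ≤ 3)
  C vs B: [1 vs 2, 1 vs 7, 3 vs 1] → C does not strictly dominate B (column X: 1 ≤ 2)
No single strategy strictly dominates all others → no strictly dominant strategy.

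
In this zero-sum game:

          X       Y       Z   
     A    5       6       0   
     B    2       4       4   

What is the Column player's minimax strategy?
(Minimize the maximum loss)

Column should play Z, value = 4

Work:
Column player minimizes Row's maximum payoff:
Column X: max payoff to Row = 5
Column Y: max payoff to Row = 6
Column Z: max payoff to Row = 4
Minimum is 4, achieved by column Z.
Minimax strategy: Z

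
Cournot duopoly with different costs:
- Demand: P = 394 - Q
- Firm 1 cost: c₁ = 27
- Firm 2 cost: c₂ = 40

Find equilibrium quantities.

q₁* = 126.67, q₂* = 113.67

Work:
Reaction: q₁ = (394 - 27 - q₂)/2
Reaction: q₂ = (394 - 40 - q₁)/2
Solve simultaneously:
q₁* = (394 - 2×27 + 40)/3 = 126.67
q₂* = (394 - 2×40 + 27)/3 = 113.67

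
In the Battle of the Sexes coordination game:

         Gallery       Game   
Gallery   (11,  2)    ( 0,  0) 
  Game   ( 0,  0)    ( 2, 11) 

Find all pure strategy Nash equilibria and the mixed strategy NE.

Pure NE: (Gallery, Gallery) and (Game, Game); Mixed NE: p = 0.8462, q = 0.1538

Work:
Check pure NE:
(Gallery, Gallery): (11, 2) - no unilateral deviation beneficial
(Game, Game): (2, 11) - no unilateral deviation beneficial
Mixed NE: P1 plays Gallery with p = 0.8462, P2 plays Gallery with q = 0.1538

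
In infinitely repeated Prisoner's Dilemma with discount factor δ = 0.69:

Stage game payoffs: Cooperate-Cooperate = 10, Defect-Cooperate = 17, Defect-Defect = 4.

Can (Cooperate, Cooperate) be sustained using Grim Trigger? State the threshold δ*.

δ* = 0.5385; since δ = 0.69 ≥ 0.5385, cooperation can be sustained

Work:
For Grim Trigger:
Cooperate forever: 10/(1-δ)
Defect then punished: 17 + 4·δ/(1-δ)
Need: 10/(1-δ) ≥ 17 + 4·δ/(1-δ)
Solving: δ ≥ (T-R)/(T-P) = (17-10)/(17-4) = 0.5385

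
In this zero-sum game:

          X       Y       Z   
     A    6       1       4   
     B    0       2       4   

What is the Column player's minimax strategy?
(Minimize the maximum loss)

Column should play Y, value = 2

Work:
Column player minimizes Row's maximum payoff:
Column X: max payoff to Row = 6
Column Y: max payoff to Row = 2
Column Z: max payoff to Row = 4
Minimum is 2, achieved by column Y.
Minimax strategy: Y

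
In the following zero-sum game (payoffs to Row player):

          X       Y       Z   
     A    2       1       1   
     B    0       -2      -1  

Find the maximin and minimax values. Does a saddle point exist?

Maximin = 1, Minimax = 1, Saddle: True

Work:
Row minimums: [1, -2] → maximin = 1
Column maximums: [2, 1, 1] → minimax = 1
Saddle point exists! Game value = 1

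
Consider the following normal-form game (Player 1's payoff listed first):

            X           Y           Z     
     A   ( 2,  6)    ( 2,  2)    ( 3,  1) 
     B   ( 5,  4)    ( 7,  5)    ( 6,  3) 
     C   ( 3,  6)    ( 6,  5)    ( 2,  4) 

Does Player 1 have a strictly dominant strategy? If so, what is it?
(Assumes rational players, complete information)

Yes, Player 1's strictly dominant strategy is B

Work:
A strategy strictly dominates another if it gives a strictly higher payoff against every opponent action. Compare each pair of P1's strategies column-by-column:
  A vs B: [2 vs 5, 2 vs 7, 3 vs 6] → A does not strictly dominate B (column X: 2 ≤ 5)
  A vs C: [2 vs 3, 2 vs 6, 3 vs 2] → A does not strictly dominate C (column X: 2 ≤ 3)
  B vs A: [5 vs 2, 7 vs 2, 6 vs 3] → B strictly dominates A
  B vs C: [5 vs 3, 7 vs 6, 6 vs 2] → B strictly dominates C
  C vs A: [3 vs 2, 6 vs 2, 2 vs 3] → C does not strictly dominate A (column Z: 2 ≤ 3)
  C vs B: [3 vs 5, 6 vs 7, 2 vs 6] → C does not strictly dominate B (column X: 3 ≤ 5)
B strictly dominates every other strategy → strictly dominant.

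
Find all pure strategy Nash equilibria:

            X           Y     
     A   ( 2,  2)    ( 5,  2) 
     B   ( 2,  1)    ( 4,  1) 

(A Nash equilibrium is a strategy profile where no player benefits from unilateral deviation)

Nash equilibrium: (A, X), (A, Y), (B, X)

Work:
Best responses:
  P1 vs X: payoffs [2, 2] → best response A/B (payoff 2)
  P1 vs Y: payoffs [5, 4] → best response A (payoff 5)
  P2 vs A: payoffs [2, 2] → best response X/Y (payoff 2)
  P2 vs B: payoffs [1, 1] → best response X/Y (payoff 1)
Mutual best responses: (A,X), (A,Y), (B,X) → Nash equilibria.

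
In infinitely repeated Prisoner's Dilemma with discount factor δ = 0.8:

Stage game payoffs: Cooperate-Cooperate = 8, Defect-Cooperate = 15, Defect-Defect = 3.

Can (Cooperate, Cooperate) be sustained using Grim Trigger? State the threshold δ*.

δ* = 0.5833; since δ = 0.8 ≥ 0.5833, cooperation can be sustained

Work:
For Grim Trigger:
Cooperate forever: 8/(1-δ)
Defect then punished: 15 + 3·δ/(1-δ)
Need: 8/(1-δ) ≥ 15 + 3·δ/(1-δ)
Solving: δ ≥ (T-R)/(T-P) = (15-8)/(15-3) = 0.5833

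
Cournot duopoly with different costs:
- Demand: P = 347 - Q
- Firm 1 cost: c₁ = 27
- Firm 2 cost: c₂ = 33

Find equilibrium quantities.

q₁* = 108.67, q₂* = 102.67

Work:
Reaction: q₁ = (347 - 27 - q₂)/2
Reaction: q₂ = (347 - 33 - q₁)/2
Solve simultaneously:
q₁* = (347 - 2×27 + 33)/3 = 108.67
q₂* = (347 - 2×33 + 27)/3 = 102.67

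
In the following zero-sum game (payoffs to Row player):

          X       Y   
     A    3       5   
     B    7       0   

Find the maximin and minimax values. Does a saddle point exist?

Maximin = 3, Minimax = 5, Saddle: False

Work:
Row minimums: [3, 0] → maximin = 3
Column maximums: [7, 5] → minimax = 5
No saddle point (maximin ≠ minimax). Mixed strategy needed.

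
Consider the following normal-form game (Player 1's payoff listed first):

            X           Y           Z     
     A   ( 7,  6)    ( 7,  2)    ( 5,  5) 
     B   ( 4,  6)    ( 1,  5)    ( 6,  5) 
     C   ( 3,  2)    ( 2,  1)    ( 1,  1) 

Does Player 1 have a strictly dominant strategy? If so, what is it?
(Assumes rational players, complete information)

No strictly dominant strategy exists for Player 1

Work:
A strategy strictly dominates another if it gives a strictly higher payoff against every opponent action. Compare each pair of P1's strategies column-by-column:
  A vs B: [7 vs 4, 7 vs 1, 5 vs 6] → A does not strictly dominate B (column Z: 5 ≤ 6)
  A vs C: [7 vs 3, 7 vs 2, 5 vs 1] → A strictly dominates C
  B vs A: [4 vs 7, 1 vs 7, 6 vs 5] → B does not strictly dominate A (column X: 4 ≤ 7)
  B vs C: [4 vs 3, 1 vs 2, 6 vs 1] → B does not strictly dominate C (column Y: 1 ≤ 2)
  C vs A: [3 vs 7, 2 vs 7, 1 vs 5] → C does not strictly dominate A (column X: 3 ≤ 7)
  C vs B: [3 vs 4, 2 vs 1, 1 vs 6] → C does not strictly dominate B (column X: 3 ≤ 4)
No single strategy strictly dominates all others → no strictly dominant strategy.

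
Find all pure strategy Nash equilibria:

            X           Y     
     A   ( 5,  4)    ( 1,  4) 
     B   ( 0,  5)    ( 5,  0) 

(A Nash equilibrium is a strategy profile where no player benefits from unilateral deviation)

Nash equilibrium: (A, X)

Work:
Best responses:
  P1 vs X: payoffs [5, 0] → best response A (payoff 5)
  P1 vs Y: payoffs [1, 5] → best response B (payoff 5)
  P2 vs A: payoffs [4, 4] → best response X/Y (payoff 4)
  P2 vs B: payoffs [5, 0] → best response X (payoff 5)
Mutual best responses: (A,X) → Nash equilibria.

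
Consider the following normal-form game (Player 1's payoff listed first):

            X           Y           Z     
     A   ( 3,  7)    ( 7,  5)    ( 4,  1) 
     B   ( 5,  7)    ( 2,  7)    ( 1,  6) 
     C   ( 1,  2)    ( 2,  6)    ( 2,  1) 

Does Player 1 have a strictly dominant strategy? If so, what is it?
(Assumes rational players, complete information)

No strictly dominant strategy exists for Player 1

Work:
A strategy strictly dominates another if it gives a strictly higher payoff against every opponent action. Compare each pair of P1's strategies column-by-column:
  A vs B: [3 vs 5, 7 vs 2, 4 vs 1] → A does not strictly dominate B (column X: 3 ≤ 5)
  A vs C: [3 vs 1, 7 vs 2, 4 vs 2] → A strictly dominates C
  B vs A: [5 vs 3, 2 vs 7, 1 vs 4] → B does not strictly dominate A (column Y: 2 ≤ 7)
  B vs C: [5 vs 1, 2 vs 2, 1 vs 2] → B does not strictly dominate C (column Y: 2 ≤ 2)
  C vs A: [1 vs 3, 2 vs 7, 2 vs 4] → C does not strictly dominate A (column X: 1 ≤ 3)
  C vs B: [1 vs 5, 2 vs 2, 2 vs 1] → C does not strictly dominate B (column X: 1 ≤ 5)
No single strategy strictly dominates all others → no strictly dominant strategy.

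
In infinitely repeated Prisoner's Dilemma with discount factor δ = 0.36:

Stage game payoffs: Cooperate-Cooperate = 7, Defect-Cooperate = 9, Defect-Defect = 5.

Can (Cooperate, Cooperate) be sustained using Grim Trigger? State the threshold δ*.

δ* = 0.5; since δ = 0.36 < 0.5, cooperation cannot be sustained

Work:
For Grim Trigger:
Cooperate forever: 7/(1-δ)
Defect then punished: 9 + 5·δ/(1-δ)
Need: 7/(1-δ) ≥ 9 + 5·δ/(1-δ)
Solving: δ ≥ (T-R)/(T-P) = (9-7)/(9-5) = 0.5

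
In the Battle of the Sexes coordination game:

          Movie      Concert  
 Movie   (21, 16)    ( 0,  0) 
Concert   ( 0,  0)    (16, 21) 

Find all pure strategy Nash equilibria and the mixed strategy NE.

Pure NE: (Movie, Movie) and (Concert, Concert); Mixed NE: p = 0.5676, q = 0.4324

Work:
Check pure NE:
(Movie, Movie): (21, 16) - no unilateral deviation beneficial
(Concert, Concert): (16, 21) - no unilateral deviation beneficial
Mixed NE: P1 plays Movie with p = 0.5676, P2 plays Movie with q = 0.4324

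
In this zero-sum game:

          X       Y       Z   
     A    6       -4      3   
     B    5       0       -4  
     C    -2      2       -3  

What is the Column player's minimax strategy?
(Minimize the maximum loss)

Column should play Y, value = 2

Work:
Column player minimizes Row's maximum payoff:
Column X: max payoff to Row = 6
Column Y: max payoff to Row = 2
Column Z: max payoff to Row = 3
Minimum is 2, achieved by column Y.
Minimax strategy: Y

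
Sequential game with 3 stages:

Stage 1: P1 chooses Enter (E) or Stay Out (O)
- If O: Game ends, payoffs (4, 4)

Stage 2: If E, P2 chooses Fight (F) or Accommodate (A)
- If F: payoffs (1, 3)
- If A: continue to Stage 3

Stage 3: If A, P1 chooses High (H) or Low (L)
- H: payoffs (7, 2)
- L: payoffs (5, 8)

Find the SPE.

SPE: (O, F, H); Outcome (4, 4)

Work:
Stage 3: P1 chooses H (7 vs 5)
Stage 2: P2: F->3, A->2 (anticipating H). Choose F
Stage 1: P1: O->4, E->1 (anticipating F, H). Choose O
SPE path: O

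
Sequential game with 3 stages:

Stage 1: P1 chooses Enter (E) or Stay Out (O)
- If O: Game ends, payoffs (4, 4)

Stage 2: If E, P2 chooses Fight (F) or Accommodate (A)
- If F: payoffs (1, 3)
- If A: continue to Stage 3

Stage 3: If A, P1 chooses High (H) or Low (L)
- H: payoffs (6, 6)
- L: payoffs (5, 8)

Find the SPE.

SPE: (E, A, H); Outcome (6, 6)

Work:
Stage 3: P1 chooses H (6 vs 5)
Stage 2: P2: F->3, A->6 (anticipating H). Choose A
Stage 1: P1: O->4, E->6 (anticipating A, H). Choose E
SPE path: E -> A -> H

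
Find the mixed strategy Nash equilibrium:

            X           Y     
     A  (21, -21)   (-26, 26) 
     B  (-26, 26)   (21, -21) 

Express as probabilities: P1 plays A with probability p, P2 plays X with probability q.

p = 0.5, q = 0.5

Work:
Find probabilities that make opponent indifferent:
P2 chooses q to make P1 indifferent between A and B
P1 chooses p to make P2 indifferent between X and Y
Mixed NE: P1 plays (A: 0.5, B: 0.5), P2 plays (X: 0.5, Y: 0.5)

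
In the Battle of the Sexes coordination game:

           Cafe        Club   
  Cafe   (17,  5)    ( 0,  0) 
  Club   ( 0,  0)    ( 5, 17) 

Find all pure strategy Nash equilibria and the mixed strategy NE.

Pure NE: (Cafe, Cafe) and (Club, Club); Mixed NE: p = 0.7727, q = 0.2273

Work:
Check pure NE:
(Cafe, Cafe): (17, 5) - no unilateral deviation beneficial
(Club, Club): (5, 17) - no unilateral deviation beneficial
Mixed NE: P1 plays Cafe with p = 0.7727, P2 plays Cafe with q = 0.2273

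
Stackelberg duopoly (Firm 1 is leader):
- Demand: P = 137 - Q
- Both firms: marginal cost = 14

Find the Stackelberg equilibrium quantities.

q₁* (leader) = 61.5, q₂* (follower) = 30.75

Work:
Follower's reaction: q₂ = (a - c - q₁)/2
Leader substitutes: π₁ = q₁·(a - q₁ - (a-c-q₁)/2 - c)
FOC: q₁* = (137 - 14)/2 = 61.50
Then: q₂* = (137 - 14 - 61.5)/2 = 30.75
Leader has first-mover advantage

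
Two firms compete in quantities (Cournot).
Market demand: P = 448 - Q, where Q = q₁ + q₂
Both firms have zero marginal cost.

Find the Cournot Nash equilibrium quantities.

q₁* = q₂* = 149.33; P* = 149.33

Work:
Profit: π_i = P·q_i = (a - q_i - q_j)·q_i
FOC: ∂π_i/∂q_i = a - 2q_i - q_j = 0
Reaction function: q_i = (448 - q_j)/2
Symmetry: q* = 448/3 = 149.33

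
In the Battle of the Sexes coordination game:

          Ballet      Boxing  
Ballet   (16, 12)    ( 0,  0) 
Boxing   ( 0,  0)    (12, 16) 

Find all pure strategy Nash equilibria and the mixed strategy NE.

Pure NE: (Ballet, Ballet) and (Boxing, Boxing); Mixed NE: p = 0.5714, q = 0.4286

Work:
Check pure NE:
(Ballet, Ballet): (16, 12) - no unilateral deviation beneficial
(Boxing, Boxing): (12, 16) - no unilateral deviation beneficial
Mixed NE: P1 plays Ballet with p = 0.5714, P2 plays Ballet with q = 0.4286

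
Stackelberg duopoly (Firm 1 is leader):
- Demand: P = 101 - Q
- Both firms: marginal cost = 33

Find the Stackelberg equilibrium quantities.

q₁* (leader) = 34.0, q₂* (follower) = 17.0

Work:
Follower's reaction: q₂ = (a - c - q₁)/2
Leader substitutes: π₁ = q₁·(a - q₁ - (a-c-q₁)/2 - c)
FOC: q₁* = (101 - 33)/2 = 34.00
Then: q₂* = (101 - 33 - 34.0)/2 = 17.00
Leader has first-mover advantage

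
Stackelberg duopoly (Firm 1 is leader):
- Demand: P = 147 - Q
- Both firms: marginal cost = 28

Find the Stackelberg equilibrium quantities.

q₁* (leader) = 59.5, q₂* (follower) = 29.75

Work:
Follower's reaction: q₂ = (a - c - q₁)/2
Leader substitutes: π₁ = q₁·(a - q₁ - (a-c-q₁)/2 - c)
FOC: q₁* = (147 - 28)/2 = 59.50
Then: q₂* = (147 - 28 - 59.5)/2 = 29.75
Leader has first-mover advantage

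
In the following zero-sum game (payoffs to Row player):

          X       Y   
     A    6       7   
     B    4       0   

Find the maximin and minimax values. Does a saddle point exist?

Maximin = 6, Minimax = 6, Saddle: True

Work:
Row minimums: [6, 0] → maximin = 6
Column maximums: [6, 7] → minimax = 6
Saddle point exists! Game value = 6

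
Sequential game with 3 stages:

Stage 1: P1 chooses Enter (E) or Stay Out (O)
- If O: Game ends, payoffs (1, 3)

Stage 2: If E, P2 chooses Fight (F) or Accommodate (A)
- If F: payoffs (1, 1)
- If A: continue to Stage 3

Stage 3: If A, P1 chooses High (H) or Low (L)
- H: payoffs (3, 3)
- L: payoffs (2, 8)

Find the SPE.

SPE: (E, A, H); Outcome (3, 3)

Work:
Stage 3: P1 chooses H (3 vs 2)
Stage 2: P2: F->1, A->3 (anticipating H). Choose A
Stage 1: P1: O->1, E->3 (anticipating A, H). Choose E
SPE path: E -> A -> H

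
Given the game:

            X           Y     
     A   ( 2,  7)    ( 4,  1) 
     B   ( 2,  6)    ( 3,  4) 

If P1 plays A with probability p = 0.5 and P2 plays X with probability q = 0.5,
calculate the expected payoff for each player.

E[P1] = 2.75, E[P2] = 4.5

Work:
E[P1] = p·q·π₁(A,X) + p·(1-q)·π₁(A,Y) + (1-p)·q·π₁(B,X) + (1-p)·(1-q)·π₁(B,Y)
= 0.5·0.5·2 + 0.5·0.5·4 + 0.5·0.5·2 + 0.5·0.5·3
= 2.75

E[P2] = 4.5 (similar calculation)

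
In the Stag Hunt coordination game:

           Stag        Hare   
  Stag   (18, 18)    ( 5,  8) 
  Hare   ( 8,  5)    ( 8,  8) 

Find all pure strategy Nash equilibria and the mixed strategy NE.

Pure NE: (Stag, Stag) and (Hare, Hare); Mixed NE: p = 0.2308, q = 0.2308

Work:
Check pure NE:
(Stag, Stag): (18, 18) - no unilateral deviation beneficial
(Hare, Hare): (8, 8) - no unilateral deviation beneficial
Mixed NE: P1 plays Stag with p = 0.2308, P2 plays Stag with q = 0.2308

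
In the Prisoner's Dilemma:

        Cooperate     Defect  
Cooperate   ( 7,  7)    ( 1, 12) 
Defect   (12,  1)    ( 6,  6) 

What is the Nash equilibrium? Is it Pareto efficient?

(Defect, Defect) is NE; not Pareto efficient

Work:
Defect dominates Cooperate for both players:
If P2 cooperates: Defect (12) > Cooperate (7)
If P2 defects: Defect (6) > Cooperate (1)
NE: (Defect, Defect) with payoff (6, 6)
But (Cooperate, Cooperate) = (7, 7) Pareto dominates (6, 6)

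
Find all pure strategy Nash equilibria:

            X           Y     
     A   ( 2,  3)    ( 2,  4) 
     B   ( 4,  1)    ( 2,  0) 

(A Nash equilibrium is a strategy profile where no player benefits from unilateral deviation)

Nash equilibrium: (A, Y), (B, X)

Work:
Best responses:
  P1 vs X: payoffs [2, 4] → best response B (payoff 4)
  P1 vs Y: payoffs [2, 2] → best response A/B (payoff 2)
  P2 vs A: payoffs [3, 4] → best response Y (payoff 4)
  P2 vs B: payoffs [1, 0] → best response X (payoff 1)
Mutual best responses: (A,Y), (B,X) → Nash equilibria.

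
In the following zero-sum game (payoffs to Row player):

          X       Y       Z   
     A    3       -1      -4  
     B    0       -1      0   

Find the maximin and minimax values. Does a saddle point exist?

Maximin = -1, Minimax = -1, Saddle: True

Work:
Row minimums: [-4, -1] → maximin = -1
Column maximums: [3, -1, 0] → minimax = -1
Saddle point exists! Game value = -1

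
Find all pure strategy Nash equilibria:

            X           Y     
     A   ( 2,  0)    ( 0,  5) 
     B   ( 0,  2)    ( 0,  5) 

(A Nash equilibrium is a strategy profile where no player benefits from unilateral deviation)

Nash equilibrium: (A, Y), (B, Y)

Work:
Best responses:
  P1 vs X: payoffs [2, 0] → best response A (payoff 2)
  P1 vs Y: payoffs [0, 0] → best response A/B (payoff 0)
  P2 vs A: payoffs [0, 5] → best response Y (payoff 5)
  P2 vs B: payoffs [2, 5] → best response Y (payoff 5)
Mutual best responses: (A,Y), (B,Y) → Nash equilibria.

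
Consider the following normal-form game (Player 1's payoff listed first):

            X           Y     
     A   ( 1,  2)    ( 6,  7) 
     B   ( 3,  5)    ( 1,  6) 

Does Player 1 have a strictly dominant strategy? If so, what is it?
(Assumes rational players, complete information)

No strictly dominant strategy exists for Player 1

Work:
A strategy strictly dominates another if it gives a strictly higher payoff against every opponent action. Compare each pair of P1's strategies column-by-column:
  A vs B: [1 vs 3, 6 vs 1] → A does not strictly dominate B (column X: 1 ≤ 3)
  B vs A: [3 vs 1, 1 vs 6] → B does not strictly dominate A (column Y: 1 ≤ 6)
No single strategy strictly dominates all others → no strictly dominant strategy.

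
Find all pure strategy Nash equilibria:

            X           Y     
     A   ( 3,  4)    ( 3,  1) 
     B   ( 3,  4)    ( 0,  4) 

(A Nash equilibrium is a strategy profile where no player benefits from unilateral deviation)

Nash equilibrium: (A, X), (B, X)

Work:
Best responses:
  P1 vs X: payoffs [3, 3] → best response A/B (payoff 3)
  P1 vs Y: payoffs [3, 0] → best response A (payoff 3)
  P2 vs A: payoffs [4, 1] → best response X (payoff 4)
  P2 vs B: payoffs [4, 4] → best response X/Y (payoff 4)
Mutual best responses: (A,X), (B,X) → Nash equilibria.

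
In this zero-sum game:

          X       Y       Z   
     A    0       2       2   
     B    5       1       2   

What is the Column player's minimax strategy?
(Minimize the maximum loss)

Column should play Y or Z (all achieve the minimum), value = 2

Work:
Column player minimizes Row's maximum payoff:
Column X: max payoff to Row = 5
Column Y: max payoff to Row = 2
Column Z: max payoff to Row = 2
Minimum is 2, achieved by columns Y, Z (tied).
Each of Y or Z is a minimax strategy.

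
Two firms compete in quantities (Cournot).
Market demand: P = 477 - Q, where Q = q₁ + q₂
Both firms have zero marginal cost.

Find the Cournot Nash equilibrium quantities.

q₁* = q₂* = 159.0; P* = 159.0

Work:
Profit: π_i = P·q_i = (a - q_i - q_j)·q_i
FOC: ∂π_i/∂q_i = a - 2q_i - q_j = 0
Reaction function: q_i = (477 - q_j)/2
Symmetry: q* = 477/3 = 159.0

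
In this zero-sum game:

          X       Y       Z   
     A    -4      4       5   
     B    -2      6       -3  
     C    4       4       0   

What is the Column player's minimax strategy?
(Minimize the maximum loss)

Column should play X, value = 4

Work:
Column player minimizes Row's maximum payoff:
Column X: max payoff to Row = 4
Column Y: max payoff to Row = 6
Column Z: max payoff to Row = 5
Minimum is 4, achieved by column X.
Minimax strategy: X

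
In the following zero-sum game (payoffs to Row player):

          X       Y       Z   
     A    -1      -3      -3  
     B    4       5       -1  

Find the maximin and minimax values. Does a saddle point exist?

Maximin = -1, Minimax = -1, Saddle: True

Work:
Row minimums: [-3, -1] → maximin = -1
Column maximums: [4, 5, -1] → minimax = -1
Saddle point exists! Game value = -1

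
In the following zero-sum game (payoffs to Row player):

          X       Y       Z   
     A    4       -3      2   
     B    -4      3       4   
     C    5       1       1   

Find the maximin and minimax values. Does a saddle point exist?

Maximin = 1, Minimax = 3, Saddle: False

Work:
Row minimums: [-3, -4, 1] → maximin = 1
Column maximums: [5, 3, 4] → minimax = 3
No saddle point (maximin ≠ minimax). Mixed strategy needed.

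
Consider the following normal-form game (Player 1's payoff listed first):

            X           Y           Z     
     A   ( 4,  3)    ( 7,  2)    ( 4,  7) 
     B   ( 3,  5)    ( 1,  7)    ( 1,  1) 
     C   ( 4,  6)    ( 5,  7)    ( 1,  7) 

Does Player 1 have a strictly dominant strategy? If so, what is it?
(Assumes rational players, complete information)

No strictly dominant strategy exists for Player 1

Work:
A strategy strictly dominates another if it gives a strictly higher payoff against every opponent action. Compare each pair of P1's strategies column-by-column:
  A vs B: [4 vs 3, 7 vs 1, 4 vs 1] → A strictly dominates B
  A vs C: [4 vs 4, 7 vs 5, 4 vs 1] → A does not strictly dominate C (column X: 4 ≤ 4)
  B vs A: [3 vs 4, 1 vs 7, 1 vs 4] → B does not strictly dominate A (column X: 3 ≤ 4)
  B vs C: [3 vs 4, 1 vs 5, 1 vs 1] → B does not strictly dominate C (column X: 3 ≤ 4)
  C vs A: [4 vs 4, 5 vs 7, 1 vs 4] → C does not strictly dominate A (column X: 4 ≤ 4)
  C vs B: [4 vs 3, 5 vs 1, 1 vs 1] → C does not strictly dominate B (column Z: 1 ≤ 1)
No single strategy strictly dominates all others → no strictly dominant strategy.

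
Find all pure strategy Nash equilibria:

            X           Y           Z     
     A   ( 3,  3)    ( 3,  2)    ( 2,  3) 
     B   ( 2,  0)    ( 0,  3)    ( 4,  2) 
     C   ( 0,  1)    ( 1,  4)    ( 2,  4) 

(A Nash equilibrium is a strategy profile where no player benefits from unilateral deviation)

Nash equilibrium: (A, X)

Work:
Best responses:
  P1 vs X: payoffs [3, 2, 0] → best response A (payoff 3)
  P1 vs Y: payoffs [3, 0, 1] → best response A (payoff 3)
  P1 vs Z: payoffs [2, 4, 2] → best response B (payoff 4)
  P2 vs A: payoffs [3, 2, 3] → best response X/Z (payoff 3)
  P2 vs B: payoffs [0, 3, 2] → best response Y (payoff 3)
  P2 vs C: payoffs [1, 4, 4] → best response Y/Z (payoff 4)
Mutual best responses: (A,X) → Nash equilibria.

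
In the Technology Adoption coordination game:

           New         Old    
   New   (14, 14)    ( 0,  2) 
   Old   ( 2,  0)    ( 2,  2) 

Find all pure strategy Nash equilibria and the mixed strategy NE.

Pure NE: (New, New) and (Old, Old); Mixed NE: p = 0.1429, q = 0.1429

Work:
Check pure NE:
(New, New): (14, 14) - no unilateral deviation beneficial
(Old, Old): (2, 2) - no unilateral deviation beneficial
Mixed NE: P1 plays New with p = 0.1429, P2 plays New with q = 0.1429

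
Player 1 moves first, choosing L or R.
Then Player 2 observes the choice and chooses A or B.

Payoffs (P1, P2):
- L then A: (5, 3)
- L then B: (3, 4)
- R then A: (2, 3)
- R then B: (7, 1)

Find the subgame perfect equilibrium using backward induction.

P1 plays L, P2 plays B after L and A after R; Payoff (3, 4)

Work:
Backward induction:
After L: P2 chooses B → P1 gets 3
After R: P2 chooses A → P1 gets 2
P1 chooses L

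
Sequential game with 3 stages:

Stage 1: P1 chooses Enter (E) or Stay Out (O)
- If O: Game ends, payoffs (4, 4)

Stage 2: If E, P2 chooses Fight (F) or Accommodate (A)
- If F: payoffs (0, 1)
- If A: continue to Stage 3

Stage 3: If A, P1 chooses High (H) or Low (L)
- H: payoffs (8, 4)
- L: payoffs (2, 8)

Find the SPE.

SPE: (E, A, H); Outcome (8, 4)

Work:
Stage 3: P1 chooses H (8 vs 2)
Stage 2: P2: F->1, A->4 (anticipating H). Choose A
Stage 1: P1: O->4, E->8 (anticipating A, H). Choose E
SPE path: E -> A -> H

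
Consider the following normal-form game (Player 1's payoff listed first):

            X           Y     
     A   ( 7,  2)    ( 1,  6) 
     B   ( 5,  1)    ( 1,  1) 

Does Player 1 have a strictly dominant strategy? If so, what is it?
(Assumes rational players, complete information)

No strictly dominant strategy exists for Player 1

Work:
A strategy strictly dominates another if it gives a strictly higher payoff against every opponent action. Compare each pair of P1's strategies column-by-column:
  A vs B: [7 vs 5, 1 vs 1] → A does not strictly dominate B (column Y: 1 ≤ 1)
  B vs A: [5 vs 7, 1 vs 1] → B does not strictly dominate A (column X: 5 ≤ 7)
No single strategy strictly dominates all others → no strictly dominant strategy.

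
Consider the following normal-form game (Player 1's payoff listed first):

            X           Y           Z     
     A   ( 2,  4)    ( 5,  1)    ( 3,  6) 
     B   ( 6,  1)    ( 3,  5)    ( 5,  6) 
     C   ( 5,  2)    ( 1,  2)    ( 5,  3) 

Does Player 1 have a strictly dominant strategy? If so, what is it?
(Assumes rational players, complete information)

No strictly dominant strategy exists for Player 1

Work:
A strategy strictly dominates another if it gives a strictly higher payoff against every opponent action. Compare each pair of P1's strategies column-by-column:
  A vs B: [2 vs 6, 5 vs 3, 3 vs 5] → A does not strictly dominate B (column X: 2 ≤ 6)
  A vs C: [2 vs 5, 5 vs 1, 3 vs 5] → A does not strictly dominate C (column X: 2 ≤ 5)
  B vs A: [6 vs 2, 3 vs 5, 5 vs 3] → B does not strictly dominate A (column Y: 3 ≤ 5)
  B vs C: [6 vs 5, 3 vs 1, 5 vs 5] → B does not strictly dominate C (column Z: 5 ≤ 5)
  C vs A: [5 vs 2, 1 vs 5, 5 vs 3] → C does not strictly dominate A (column Y: 1 ≤ 5)
  C vs B: [5 vs 6, 1 vs 3, 5 vs 5] → C does not strictly dominate B (column X: 5 ≤ 6)
No single strategy strictly dominates all others → no strictly dominant strategy.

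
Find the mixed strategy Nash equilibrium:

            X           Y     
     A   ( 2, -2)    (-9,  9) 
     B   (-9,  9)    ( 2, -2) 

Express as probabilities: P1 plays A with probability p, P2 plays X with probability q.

p = 0.5, q = 0.5

Work:
Find probabilities that make opponent indifferent:
P2 chooses q to make P1 indifferent between A and B
P1 chooses p to make P2 indifferent between X and Y
Mixed NE: P1 plays (A: 0.5, B: 0.5), P2 plays (X: 0.5, Y: 0.5)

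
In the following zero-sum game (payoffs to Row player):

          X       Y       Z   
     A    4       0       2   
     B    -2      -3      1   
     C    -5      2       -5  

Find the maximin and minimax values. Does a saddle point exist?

Maximin = 0, Minimax = 2, Saddle: False

Work:
Row minimums: [0, -3, -5] → maximin = 0
Column maximums: [4, 2, 2] → minimax = 2
No saddle point (maximin ≠ minimax). Mixed strategy needed.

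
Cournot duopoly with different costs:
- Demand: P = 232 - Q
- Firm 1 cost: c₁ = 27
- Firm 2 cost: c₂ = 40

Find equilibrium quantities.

q₁* = 72.67, q₂* = 59.67

Work:
Reaction: q₁ = (232 - 27 - q₂)/2
Reaction: q₂ = (232 - 40 - q₁)/2
Solve simultaneously:
q₁* = (232 - 2×27 + 40)/3 = 72.67
q₂* = (232 - 2×40 + 27)/3 = 59.67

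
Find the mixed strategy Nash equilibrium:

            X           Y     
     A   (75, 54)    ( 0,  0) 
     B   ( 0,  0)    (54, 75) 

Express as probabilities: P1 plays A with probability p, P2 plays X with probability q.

p = 0.5814, q = 0.4186

Work:
Find probabilities that make opponent indifferent:
P2 chooses q to make P1 indifferent between A and B
P1 chooses p to make P2 indifferent between X and Y
Mixed NE: P1 plays (A: 0.5814, B: 0.4186), P2 plays (X: 0.4186, Y: 0.5814)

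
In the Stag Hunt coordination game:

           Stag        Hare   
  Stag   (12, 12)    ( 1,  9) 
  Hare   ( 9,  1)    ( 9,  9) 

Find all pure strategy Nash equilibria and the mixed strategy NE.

Pure NE: (Stag, Stag) and (Hare, Hare); Mixed NE: p = 0.7273, q = 0.7273

Work:
Check pure NE:
(Stag, Stag): (12, 12) - no unilateral deviation beneficial
(Hare, Hare): (9, 9) - no unilateral deviation beneficial
Mixed NE: P1 plays Stag with p = 0.7273, P2 plays Stag with q = 0.7273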